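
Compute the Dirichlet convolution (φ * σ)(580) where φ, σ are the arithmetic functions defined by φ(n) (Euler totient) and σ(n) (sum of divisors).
(φ * σ)(580) = 6960

Divisors of 580: [1, 2, 4, 5, 10, 20, 29, 58, 116, 145, 290, 580]. For each d | 580:
  d = 1: φ(1) · σ(580/1) = 1 · 1260 = 1260
  d = 2: φ(2) · σ(580/2) = 1 · 540 = 540
  d = 4: φ(4) · σ(580/4) = 2 · 180 = 360
  d = 5: φ(5) · σ(580/5) = 4 · 210 = 840
  d = 10: φ(10) · σ(580/10) = 4 · 90 = 360
  d = 20: φ(20) · σ(580/20) = 8 · 30 = 240
  d = 29: φ(29) · σ(580/29) = 28 · 42 = 1176
  d = 58: φ(58) · σ(580/58) = 28 · 18 = 504
  d = 116: φ(116) · σ(580/116) = 56 · 6 = 336
  d = 145: φ(145) · σ(580/145) = 112 · 7 = 784
  d = 290: φ(290) · σ(580/290) = 112 · 3 = 336
  d = 580: φ(580) · σ(580/580) = 224 · 1 = 224
Summing: (φ * σ)(580) = 1260 + 540 + 360 + 840 + 360 + 240 + 1176 + 504 + 336 + 784 + 336 + 224 = 6960.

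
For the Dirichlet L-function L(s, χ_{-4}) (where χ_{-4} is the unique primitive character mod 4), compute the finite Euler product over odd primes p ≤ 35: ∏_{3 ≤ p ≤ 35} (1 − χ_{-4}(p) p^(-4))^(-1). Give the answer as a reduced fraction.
∏ = 1870816715381797956556539609218365/1891731462842378884815364370202624

The odd primes p ≤ 35 are [3, 5, 7, 11, 13, 17, 19, 23, 29, 31]. For each, χ(p) = 1 if p ≡ 1 mod 4, χ(p) = −1 if p ≡ 3 mod 4. Taking (1 − χ(p)/p^4)^(-1) = p^4/(p^4 − χ(p)): (1 − (-1)/3^4)^(-1) · (1 − (1)/5^4)^(-1) · (1 − (-1)/7^4)^(-1) · (1 − (-1)/11^4)^(-1) · (1 − (1)/13^4)^(-1) · (1 − (1)/17^4)^(-1) · (1 − (-1)/19^4)^(-1) · (1 − (-1)/23^4)^(-1) · (1 − (1)/29^4)^(-1) · (1 − (-1)/31^4)^(-1) = 1870816715381797956556539609218365/1891731462842378884815364370202624.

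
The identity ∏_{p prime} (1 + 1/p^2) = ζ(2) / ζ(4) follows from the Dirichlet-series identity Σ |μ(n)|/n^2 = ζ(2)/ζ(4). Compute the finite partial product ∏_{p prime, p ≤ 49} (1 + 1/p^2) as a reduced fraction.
∏ = 101793085732936000000000/67237345888235944242129

The primes p ≤ 49 are [2, 3, 5, 7, 11, 13, 17, 19, 23, 29, 31, 37, 41, 43, 47]. For each, (1 + 1/p^2) = (p^2 + 1)/p^2. Multiplying these fractions over p ∈ [2, 3, 5, 7, 11, 13, 17, 19, 23, 29, 31, 37, 41, 43, 47] gives 101793085732936000000000/67237345888235944242129. (In the limit P → ∞ this tends to ζ(2)/ζ(4).)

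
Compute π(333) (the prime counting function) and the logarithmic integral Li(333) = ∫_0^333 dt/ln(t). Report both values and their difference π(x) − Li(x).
π(333) = 67;  Li(333) ≈ 74.07;  π(x) − Li(x) ≈ -7.07.

Direct count of primes ≤ 333 gives π(333) = 67. Numerical evaluation of the logarithmic integral gives Li(333) ≈ 74.07. The difference π(x) − Li(x) ≈ -7.07 is typically negative for small/moderate x (Li(x) overestimates), though Littlewood's theorem shows this sign changes infinitely often.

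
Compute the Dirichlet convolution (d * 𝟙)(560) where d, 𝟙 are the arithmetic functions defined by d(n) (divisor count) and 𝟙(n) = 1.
(d * 𝟙)(560) = 135

Divisors of 560: [1, 2, 4, 5, 7, 8, 10, 14, 16, 20, 28, 35, 40, 56, 70, 80, 112, 140, 280, 560]. For each d | 560:
  d = 1: d(1) · 𝟙(560/1) = 1 · 1 = 1
  d = 2: d(2) · 𝟙(560/2) = 2 · 1 = 2
  d = 4: d(4) · 𝟙(560/4) = 3 · 1 = 3
  d = 5: d(5) · 𝟙(560/5) = 2 · 1 = 2
  d = 7: d(7) · 𝟙(560/7) = 2 · 1 = 2
  d = 8: d(8) · 𝟙(560/8) = 4 · 1 = 4
  d = 10: d(10) · 𝟙(560/10) = 4 · 1 = 4
  d = 14: d(14) · 𝟙(560/14) = 4 · 1 = 4
  d = 16: d(16) · 𝟙(560/16) = 5 · 1 = 5
  d = 20: d(20) · 𝟙(560/20) = 6 · 1 = 6
  d = 28: d(28) · 𝟙(560/28) = 6 · 1 = 6
  d = 35: d(35) · 𝟙(560/35) = 4 · 1 = 4
  d = 40: d(40) · 𝟙(560/40) = 8 · 1 = 8
  d = 56: d(56) · 𝟙(560/56) = 8 · 1 = 8
  d = 70: d(70) · 𝟙(560/70) = 8 · 1 = 8
  d = 80: d(80) · 𝟙(560/80) = 10 · 1 = 10
  d = 112: d(112) · 𝟙(560/112) = 10 · 1 = 10
  d = 140: d(140) · 𝟙(560/140) = 12 · 1 = 12
  d = 280: d(280) · 𝟙(560/280) = 16 · 1 = 16
  d = 560: d(560) · 𝟙(560/560) = 20 · 1 = 20
Summing: (d * 𝟙)(560) = 1 + 2 + 3 + 2 + 2 + 4 + 4 + 4 + 5 + 6 + 6 + 4 + 8 + 8 + 8 + 10 + 10 + 12 + 16 + 20 = 135.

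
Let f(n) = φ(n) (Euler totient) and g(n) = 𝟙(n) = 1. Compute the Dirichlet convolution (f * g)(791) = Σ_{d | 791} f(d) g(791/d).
(φ * 𝟙)(791) = 791

Divisors of 791: [1, 7, 113, 791]. For each d | 791:
  d = 1: φ(1) · 𝟙(791/1) = 1 · 1 = 1
  d = 7: φ(7) · 𝟙(791/7) = 6 · 1 = 6
  d = 113: φ(113) · 𝟙(791/113) = 112 · 1 = 112
  d = 791: φ(791) · 𝟙(791/791) = 672 · 1 = 672
Summing: (φ * 𝟙)(791) = 1 + 6 + 112 + 672 = 791.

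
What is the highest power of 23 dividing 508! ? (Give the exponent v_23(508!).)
v_23(508!) = 22

Legendre's formula: v_p(n!) = Σ_{k ≥ 1} ⌊n / p^k⌋. For p = 23, n = 508, the terms are:
  ⌊508/23^1⌋ = ⌊508/23⌋ = 22
(the next term ⌊508/23^2⌋ = 0, terminating the sum). Summing: v_23(508!) = 22 = 22.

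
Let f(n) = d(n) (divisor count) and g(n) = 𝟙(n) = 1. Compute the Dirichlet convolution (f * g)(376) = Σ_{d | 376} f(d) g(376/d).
(d * 𝟙)(376) = 30

Divisors of 376: [1, 2, 4, 8, 47, 94, 188, 376]. For each d | 376:
  d = 1: d(1) · 𝟙(376/1) = 1 · 1 = 1
  d = 2: d(2) · 𝟙(376/2) = 2 · 1 = 2
  d = 4: d(4) · 𝟙(376/4) = 3 · 1 = 3
  d = 8: d(8) · 𝟙(376/8) = 4 · 1 = 4
  d = 47: d(47) · 𝟙(376/47) = 2 · 1 = 2
  d = 94: d(94) · 𝟙(376/94) = 4 · 1 = 4
  d = 188: d(188) · 𝟙(376/188) = 6 · 1 = 6
  d = 376: d(376) · 𝟙(376/376) = 8 · 1 = 8
Summing: (d * 𝟙)(376) = 1 + 2 + 3 + 4 + 2 + 4 + 6 + 8 = 30.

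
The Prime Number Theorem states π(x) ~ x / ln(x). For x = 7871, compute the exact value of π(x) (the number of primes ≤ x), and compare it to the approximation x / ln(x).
π(7871) = 993;  x/ln(x) ≈ 877.39;  relative error ≈ 11.64%.

Directly count primes up to 7871: π(7871) = 993. The PNT approximation gives 7871/ln(7871) ≈ 7871/8.97094 ≈ 877.39. Relative error (π(x) − x/ln(x)) / π(x) ≈ 11.64%; the approximation is known to undercount slightly (Li(x) is a better estimate).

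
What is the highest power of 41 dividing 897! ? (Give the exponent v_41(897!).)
v_41(897!) = 21

Legendre's formula: v_p(n!) = Σ_{k ≥ 1} ⌊n / p^k⌋. For p = 41, n = 897, the terms are:
  ⌊897/41^1⌋ = ⌊897/41⌋ = 21
(the next term ⌊897/41^2⌋ = 0, terminating the sum). Summing: v_41(897!) = 21 = 21.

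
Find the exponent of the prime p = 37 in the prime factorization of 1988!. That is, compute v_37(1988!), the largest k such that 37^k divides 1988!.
v_37(1988!) = 54

Legendre's formula: v_p(n!) = Σ_{k ≥ 1} ⌊n / p^k⌋. For p = 37, n = 1988, the terms are:
  ⌊1988/37^1⌋ = ⌊1988/37⌋ = 53
  ⌊1988/37^2⌋ = ⌊1988/1369⌋ = 1
(the next term ⌊1988/37^3⌋ = 0, terminating the sum). Summing: v_37(1988!) = 53 + 1 = 54.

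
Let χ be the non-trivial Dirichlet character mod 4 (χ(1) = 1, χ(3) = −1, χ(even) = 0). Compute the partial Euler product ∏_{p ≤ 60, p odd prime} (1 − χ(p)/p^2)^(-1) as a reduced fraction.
∏ = 21166213940439075800336462671/23105733135420641771520000000

The odd primes p ≤ 60 are [3, 5, 7, 11, 13, 17, 19, 23, 29, 31, 37, 41, 43, 47, 53, 59]. For each, χ(p) = 1 if p ≡ 1 mod 4, χ(p) = −1 if p ≡ 3 mod 4. Taking (1 − χ(p)/p^2)^(-1) = p^2/(p^2 − χ(p)): (1 − (-1)/3^2)^(-1) · (1 − (1)/5^2)^(-1) · (1 − (-1)/7^2)^(-1) · (1 − (-1)/11^2)^(-1) · (1 − (1)/13^2)^(-1) · (1 − (1)/17^2)^(-1) · (1 − (-1)/19^2)^(-1) · (1 − (-1)/23^2)^(-1) · (1 − (1)/29^2)^(-1) · (1 − (-1)/31^2)^(-1) · (1 − (1)/37^2)^(-1) · (1 − (1)/41^2)^(-1) · (1 − (-1)/43^2)^(-1) · (1 − (-1)/47^2)^(-1) · (1 − (1)/53^2)^(-1) · (1 − (-1)/59^2)^(-1) = 21166213940439075800336462671/23105733135420641771520000000.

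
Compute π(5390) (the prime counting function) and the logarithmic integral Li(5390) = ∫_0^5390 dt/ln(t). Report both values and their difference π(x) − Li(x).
π(5390) = 710;  Li(5390) ≈ 729.87;  π(x) − Li(x) ≈ -19.87.

Direct count of primes ≤ 5390 gives π(5390) = 710. Numerical evaluation of the logarithmic integral gives Li(5390) ≈ 729.87. The difference π(x) − Li(x) ≈ -19.87 is typically negative for small/moderate x (Li(x) overestimates), though Littlewood's theorem shows this sign changes infinitely often.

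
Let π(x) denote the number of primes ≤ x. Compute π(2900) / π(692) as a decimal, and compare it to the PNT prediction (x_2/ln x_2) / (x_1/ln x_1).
π(2900)/π(692) = 419/125 ≈ 3.3520;  PNT prediction ≈ 3.4376.

π(692) = 125 and π(2900) = 419, so π(2900)/π(692) ≈ 3.3520. The PNT-predicted ratio is (2900/ln(2900)) / (692/ln(692)) ≈ 3.4376. The two agree to within a few percent, as expected.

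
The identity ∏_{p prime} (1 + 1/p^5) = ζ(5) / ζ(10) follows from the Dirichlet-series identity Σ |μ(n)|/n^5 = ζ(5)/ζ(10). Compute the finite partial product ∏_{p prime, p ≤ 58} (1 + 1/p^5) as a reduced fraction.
∏ = 32347597211284988160480267437380591091977322089812731895007080802055947812864/31226639806314720763085693561071542877365250131832357293968847568717289128655

The primes p ≤ 58 are [2, 3, 5, 7, 11, 13, 17, 19, 23, 29, 31, 37, 41, 43, 47, 53]. For each, (1 + 1/p^5) = (p^5 + 1)/p^5. Multiplying these fractions over p ∈ [2, 3, 5, 7, 11, 13, 17, 19, 23, 29, 31, 37, 41, 43, 47, 53] gives 32347597211284988160480267437380591091977322089812731895007080802055947812864/31226639806314720763085693561071542877365250131832357293968847568717289128655. (In the limit P → ∞ this tends to ζ(5)/ζ(10).)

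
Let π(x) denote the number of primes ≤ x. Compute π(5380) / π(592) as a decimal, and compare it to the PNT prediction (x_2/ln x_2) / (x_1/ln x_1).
π(5380)/π(592) = 708/107 ≈ 6.6168;  PNT prediction ≈ 6.7531.

π(592) = 107 and π(5380) = 708, so π(5380)/π(592) ≈ 6.6168. The PNT-predicted ratio is (5380/ln(5380)) / (592/ln(592)) ≈ 6.7531. The two agree to within a few percent, as expected.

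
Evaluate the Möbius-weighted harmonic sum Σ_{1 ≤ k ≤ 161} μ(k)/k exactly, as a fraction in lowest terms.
Σ μ(k)/k = 674117532155663976794637693297075629210667954252961166216521/35375166993717494840635767087951744212057570647889977422429870

Values of μ(k) for 1 ≤ k ≤ 161: μ(1) = 1, μ(2) = -1, μ(3) = -1, μ(5) = -1, μ(6) = 1, μ(7) = -1, μ(10) = 1, μ(11) = -1, μ(13) = -1, μ(14) = 1, μ(15) = 1, μ(17) = -1, μ(19) = -1, μ(21) = 1, μ(22) = 1, μ(23) = -1, μ(26) = 1, μ(29) = -1, μ(30) = -1, μ(31) = -1, μ(33) = 1, μ(34) = 1, μ(35) = 1, μ(37) = -1, μ(38) = 1, μ(39) = 1, μ(41) = -1, μ(42) = -1, μ(43) = -1, μ(46) = 1, μ(47) = -1, μ(51) = 1, μ(53) = -1, μ(55) = 1, μ(57) = 1, μ(58) = 1, μ(59) = -1, μ(61) = -1, μ(62) = 1, μ(65) = 1, μ(66) = -1, μ(67) = -1, μ(69) = 1, μ(70) = -1, μ(71) = -1, μ(73) = -1, μ(74) = 1, μ(77) = 1, μ(78) = -1, μ(79) = -1, μ(82) = 1, μ(83) = -1, μ(85) = 1, μ(86) = 1, μ(87) = 1, μ(89) = -1, μ(91) = 1, μ(93) = 1, μ(94) = 1, μ(95) = 1, μ(97) = -1, μ(101) = -1, μ(102) = -1, μ(103) = -1, μ(105) = -1, μ(106) = 1, μ(107) = -1, μ(109) = -1, μ(110) = -1, μ(111) = 1, μ(113) = -1, μ(114) = -1, μ(115) = 1, μ(118) = 1, μ(119) = 1, μ(122) = 1, μ(123) = 1, μ(127) = -1, μ(129) = 1, μ(130) = -1, μ(131) = -1, μ(133) = 1, μ(134) = 1, μ(137) = -1, μ(138) = -1, μ(139) = -1, μ(141) = 1, μ(142) = 1, μ(143) = 1, μ(145) = 1, μ(146) = 1, μ(149) = -1, μ(151) = -1, μ(154) = -1, μ(155) = 1, μ(157) = -1, μ(158) = 1, μ(159) = 1, μ(161) = 1, with μ = 0 on non-squarefree integers. Summing μ(k)/k for k where μ(k) ≠ 0 gives 674117532155663976794637693297075629210667954252961166216521/35375166993717494840635767087951744212057570647889977422429870 ≈ 0.0191. (PNT ⟺ this sum → 0 as n → ∞.)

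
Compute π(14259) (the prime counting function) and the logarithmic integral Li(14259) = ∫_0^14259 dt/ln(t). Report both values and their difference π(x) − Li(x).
π(14259) = 1675;  Li(14259) ≈ 1699.36;  π(x) − Li(x) ≈ -24.36.

Direct count of primes ≤ 14259 gives π(14259) = 1675. Numerical evaluation of the logarithmic integral gives Li(14259) ≈ 1699.36. The difference π(x) − Li(x) ≈ -24.36 is typically negative for small/moderate x (Li(x) overestimates), though Littlewood's theorem shows this sign changes infinitely often.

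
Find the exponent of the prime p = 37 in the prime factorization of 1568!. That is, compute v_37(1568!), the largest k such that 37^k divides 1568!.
v_37(1568!) = 43

Legendre's formula: v_p(n!) = Σ_{k ≥ 1} ⌊n / p^k⌋. For p = 37, n = 1568, the terms are:
  ⌊1568/37^1⌋ = ⌊1568/37⌋ = 42
  ⌊1568/37^2⌋ = ⌊1568/1369⌋ = 1
(the next term ⌊1568/37^3⌋ = 0, terminating the sum). Summing: v_37(1568!) = 42 + 1 = 43.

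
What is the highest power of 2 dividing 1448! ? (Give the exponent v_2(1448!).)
v_2(1448!) = 1443

Legendre's formula: v_p(n!) = Σ_{k ≥ 1} ⌊n / p^k⌋. For p = 2, n = 1448, the terms are:
  ⌊1448/2^1⌋ = ⌊1448/2⌋ = 724
  ⌊1448/2^2⌋ = ⌊1448/4⌋ = 362
  ⌊1448/2^3⌋ = ⌊1448/8⌋ = 181
  ⌊1448/2^4⌋ = ⌊1448/16⌋ = 90
  ⌊1448/2^5⌋ = ⌊1448/32⌋ = 45
  ⌊1448/2^6⌋ = ⌊1448/64⌋ = 22
  ⌊1448/2^7⌋ = ⌊1448/128⌋ = 11
  ⌊1448/2^8⌋ = ⌊1448/256⌋ = 5
  ⌊1448/2^9⌋ = ⌊1448/512⌋ = 2
  ⌊1448/2^10⌋ = ⌊1448/1024⌋ = 1
(the next term ⌊1448/2^11⌋ = 0, terminating the sum). Summing: v_2(1448!) = 724 + 362 + 181 + 90 + 45 + 22 + 11 + 5 + 2 + 1 = 1443.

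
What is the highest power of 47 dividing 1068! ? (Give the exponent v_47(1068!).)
v_47(1068!) = 22

Legendre's formula: v_p(n!) = Σ_{k ≥ 1} ⌊n / p^k⌋. For p = 47, n = 1068, the terms are:
  ⌊1068/47^1⌋ = ⌊1068/47⌋ = 22
(the next term ⌊1068/47^2⌋ = 0, terminating the sum). Summing: v_47(1068!) = 22 = 22.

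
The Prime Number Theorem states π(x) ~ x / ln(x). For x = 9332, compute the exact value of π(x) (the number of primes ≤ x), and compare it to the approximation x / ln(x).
π(9332) = 1154;  x/ln(x) ≈ 1020.87;  relative error ≈ 11.54%.

Directly count primes up to 9332: π(9332) = 1154. The PNT approximation gives 9332/ln(9332) ≈ 9332/9.14120 ≈ 1020.87. Relative error (π(x) − x/ln(x)) / π(x) ≈ 11.54%; the approximation is known to undercount slightly (Li(x) is a better estimate).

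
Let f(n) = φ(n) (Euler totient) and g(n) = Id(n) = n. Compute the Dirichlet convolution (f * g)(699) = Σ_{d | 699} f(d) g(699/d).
(φ * Id)(699) = 2325

Divisors of 699: [1, 3, 233, 699]. For each d | 699:
  d = 1: φ(1) · Id(699/1) = 1 · 699 = 699
  d = 3: φ(3) · Id(699/3) = 2 · 233 = 466
  d = 233: φ(233) · Id(699/233) = 232 · 3 = 696
  d = 699: φ(699) · Id(699/699) = 464 · 1 = 464
Summing: (φ * Id)(699) = 699 + 466 + 696 + 464 = 2325.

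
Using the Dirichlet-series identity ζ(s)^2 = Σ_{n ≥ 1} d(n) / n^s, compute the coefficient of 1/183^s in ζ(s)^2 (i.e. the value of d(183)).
d(183) = 4

ζ(s)^2 = (Σ 1/m^s)(Σ 1/k^s). The coefficient of 1/n^s in the product is the number of ordered pairs (m, k) with mk = n, which equals d(n). For n = 183, divisors are [1, 3, 61, 183], so d(183) = 4.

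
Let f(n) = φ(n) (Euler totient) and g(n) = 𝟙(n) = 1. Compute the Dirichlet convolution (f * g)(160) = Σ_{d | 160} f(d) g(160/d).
(φ * 𝟙)(160) = 160

Divisors of 160: [1, 2, 4, 5, 8, 10, 16, 20, 32, 40, 80, 160]. For each d | 160:
  d = 1: φ(1) · 𝟙(160/1) = 1 · 1 = 1
  d = 2: φ(2) · 𝟙(160/2) = 1 · 1 = 1
  d = 4: φ(4) · 𝟙(160/4) = 2 · 1 = 2
  d = 5: φ(5) · 𝟙(160/5) = 4 · 1 = 4
  d = 8: φ(8) · 𝟙(160/8) = 4 · 1 = 4
  d = 10: φ(10) · 𝟙(160/10) = 4 · 1 = 4
  d = 16: φ(16) · 𝟙(160/16) = 8 · 1 = 8
  d = 20: φ(20) · 𝟙(160/20) = 8 · 1 = 8
  d = 32: φ(32) · 𝟙(160/32) = 16 · 1 = 16
  d = 40: φ(40) · 𝟙(160/40) = 16 · 1 = 16
  d = 80: φ(80) · 𝟙(160/80) = 32 · 1 = 32
  d = 160: φ(160) · 𝟙(160/160) = 64 · 1 = 64
Summing: (φ * 𝟙)(160) = 1 + 1 + 2 + 4 + 4 + 4 + 8 + 8 + 16 + 16 + 32 + 64 = 160.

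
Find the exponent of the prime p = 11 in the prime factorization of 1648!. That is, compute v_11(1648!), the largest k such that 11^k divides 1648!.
v_11(1648!) = 163

Legendre's formula: v_p(n!) = Σ_{k ≥ 1} ⌊n / p^k⌋. For p = 11, n = 1648, the terms are:
  ⌊1648/11^1⌋ = ⌊1648/11⌋ = 149
  ⌊1648/11^2⌋ = ⌊1648/121⌋ = 13
  ⌊1648/11^3⌋ = ⌊1648/1331⌋ = 1
(the next term ⌊1648/11^4⌋ = 0, terminating the sum). Summing: v_11(1648!) = 149 + 13 + 1 = 163.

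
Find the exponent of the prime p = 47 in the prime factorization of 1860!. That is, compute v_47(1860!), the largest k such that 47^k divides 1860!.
v_47(1860!) = 39

Legendre's formula: v_p(n!) = Σ_{k ≥ 1} ⌊n / p^k⌋. For p = 47, n = 1860, the terms are:
  ⌊1860/47^1⌋ = ⌊1860/47⌋ = 39
(the next term ⌊1860/47^2⌋ = 0, terminating the sum). Summing: v_47(1860!) = 39 = 39.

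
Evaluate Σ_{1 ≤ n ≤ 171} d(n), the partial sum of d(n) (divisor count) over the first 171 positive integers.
Σ_{n ≤ 171} d(n) = 911

Compute d(n) for each 1 ≤ n ≤ 171: d(1) = 1, d(2) = 2, d(3) = 2, d(4) = 3, d(5) = 2, d(6) = 4, d(7) = 2, d(8) = 4, d(9) = 3, d(10) = 4, d(11) = 2, d(12) = 6, d(13) = 2, d(14) = 4, d(15) = 4, d(16) = 5, d(17) = 2, d(18) = 6, d(19) = 2, d(20) = 6, d(21) = 4, d(22) = 4, d(23) = 2, d(24) = 8, d(25) = 3, d(26) = 4, d(27) = 4, d(28) = 6, d(29) = 2, d(30) = 8, d(31) = 2, d(32) = 6, d(33) = 4, d(34) = 4, d(35) = 4, d(36) = 9, d(37) = 2, d(38) = 4, d(39) = 4, d(40) = 8, d(41) = 2, d(42) = 8, d(43) = 2, d(44) = 6, d(45) = 6, d(46) = 4, d(47) = 2, d(48) = 10, d(49) = 3, d(50) = 6, d(51) = 4, d(52) = 6, d(53) = 2, d(54) = 8, d(55) = 4, d(56) = 8, d(57) = 4, d(58) = 4, d(59) = 2, d(60) = 12, d(61) = 2, d(62) = 4, d(63) = 6, d(64) = 7, d(65) = 4, d(66) = 8, d(67) = 2, d(68) = 6, d(69) = 4, d(70) = 8, d(71) = 2, d(72) = 12, d(73) = 2, d(74) = 4, d(75) = 6, d(76) = 6, d(77) = 4, d(78) = 8, d(79) = 2, d(80) = 10, d(81) = 5, d(82) = 4, d(83) = 2, d(84) = 12, d(85) = 4, d(86) = 4, d(87) = 4, d(88) = 8, d(89) = 2, d(90) = 12, d(91) = 4, d(92) = 6, d(93) = 4, d(94) = 4, d(95) = 4, d(96) = 12, d(97) = 2, d(98) = 6, d(99) = 6, d(100) = 9, d(101) = 2, d(102) = 8, d(103) = 2, d(104) = 8, d(105) = 8, d(106) = 4, d(107) = 2, d(108) = 12, d(109) = 2, d(110) = 8, d(111) = 4, d(112) = 10, d(113) = 2, d(114) = 8, d(115) = 4, d(116) = 6, d(117) = 6, d(118) = 4, d(119) = 4, d(120) = 16, d(121) = 3, d(122) = 4, d(123) = 4, d(124) = 6, d(125) = 4, d(126) = 12, d(127) = 2, d(128) = 8, d(129) = 4, d(130) = 8, d(131) = 2, d(132) = 12, d(133) = 4, d(134) = 4, d(135) = 8, d(136) = 8, d(137) = 2, d(138) = 8, d(139) = 2, d(140) = 12, d(141) = 4, d(142) = 4, d(143) = 4, d(144) = 15, d(145) = 4, d(146) = 4, d(147) = 6, d(148) = 6, d(149) = 2, d(150) = 12, d(151) = 2, d(152) = 8, d(153) = 6, d(154) = 8, d(155) = 4, d(156) = 12, d(157) = 2, d(158) = 4, d(159) = 4, d(160) = 12, d(161) = 4, d(162) = 10, d(163) = 2, d(164) = 6, d(165) = 8, d(166) = 4, d(167) = 2, d(168) = 16, d(169) = 3, d(170) = 8, d(171) = 6. Summing all 171 values: 911. (Dirichlet's divisor formula: Σ_{n ≤ x} d(n) = x ln(x) + (2γ − 1) x + O(√x). For x = 171, the asymptotic estimate is ≈ 905.63.)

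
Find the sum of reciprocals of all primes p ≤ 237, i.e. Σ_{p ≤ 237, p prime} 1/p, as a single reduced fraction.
Σ 1/p = 8762990377702925264993654890050782886250854676753323401606562622367345144099360398279019780479/4445236185272185438169240794291312557432222642727183809026451438704160103479600800432029464270

π(237) = 51, so the primes ≤ 237 are [2, 3, 5, 7, 11, 13, 17, 19, 23, 29, 31, 37, 41, 43, 47, 53, 59, 61, 67, 71, 73, 79, 83, 89, 97, 101, 103, 107, 109, 113, 127, 131, 137, 139, 149, 151, 157, 163, 167, 173, 179, 181, 191, 193, 197, 199, 211, 223, 227, 229, 233]. Summing 1/p over these primes: 8762990377702925264993654890050782886250854676753323401606562622367345144099360398279019780479/4445236185272185438169240794291312557432222642727183809026451438704160103479600800432029464270 ≈ 1.9713. Mertens estimate ln ln(237) + 0.2615 ≈ 1.9604.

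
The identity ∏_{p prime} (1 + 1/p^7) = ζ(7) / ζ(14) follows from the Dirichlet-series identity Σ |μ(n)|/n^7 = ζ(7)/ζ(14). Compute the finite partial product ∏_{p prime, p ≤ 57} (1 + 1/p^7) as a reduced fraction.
∏ = 309952223984670960543603211891856695601672510675385627534277668624533812457091991127236052954668734671204274242309849088/307404601692723276790274585782287621574695329443342398483341336503340384695750533342769593387518417543812906517214978125

The primes p ≤ 57 are [2, 3, 5, 7, 11, 13, 17, 19, 23, 29, 31, 37, 41, 43, 47, 53]. For each, (1 + 1/p^7) = (p^7 + 1)/p^7. Multiplying these fractions over p ∈ [2, 3, 5, 7, 11, 13, 17, 19, 23, 29, 31, 37, 41, 43, 47, 53] gives 309952223984670960543603211891856695601672510675385627534277668624533812457091991127236052954668734671204274242309849088/307404601692723276790274585782287621574695329443342398483341336503340384695750533342769593387518417543812906517214978125. (In the limit P → ∞ this tends to ζ(7)/ζ(14).)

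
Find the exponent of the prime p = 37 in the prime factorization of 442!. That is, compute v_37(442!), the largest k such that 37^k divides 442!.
v_37(442!) = 11

Legendre's formula: v_p(n!) = Σ_{k ≥ 1} ⌊n / p^k⌋. For p = 37, n = 442, the terms are:
  ⌊442/37^1⌋ = ⌊442/37⌋ = 11
(the next term ⌊442/37^2⌋ = 0, terminating the sum). Summing: v_37(442!) = 11 = 11.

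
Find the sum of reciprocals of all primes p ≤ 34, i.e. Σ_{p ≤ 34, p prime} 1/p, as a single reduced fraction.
Σ 1/p = 314016924901/200560490130

π(34) = 11, so the primes ≤ 34 are [2, 3, 5, 7, 11, 13, 17, 19, 23, 29, 31]. Summing 1/p over these primes: 314016924901/200560490130 ≈ 1.5657. Mertens estimate ln ln(34) + 0.2615 ≈ 1.5218.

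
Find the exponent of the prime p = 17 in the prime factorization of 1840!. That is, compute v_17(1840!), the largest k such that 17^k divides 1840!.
v_17(1840!) = 114

Legendre's formula: v_p(n!) = Σ_{k ≥ 1} ⌊n / p^k⌋. For p = 17, n = 1840, the terms are:
  ⌊1840/17^1⌋ = ⌊1840/17⌋ = 108
  ⌊1840/17^2⌋ = ⌊1840/289⌋ = 6
(the next term ⌊1840/17^3⌋ = 0, terminating the sum). Summing: v_17(1840!) = 108 + 6 = 114.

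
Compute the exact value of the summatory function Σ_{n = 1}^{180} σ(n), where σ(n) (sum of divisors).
Σ_{n ≤ 180} σ(n) = 26820

Compute σ(n) for each 1 ≤ n ≤ 180: σ(1) = 1, σ(2) = 3, σ(3) = 4, σ(4) = 7, σ(5) = 6, σ(6) = 12, σ(7) = 8, σ(8) = 15, σ(9) = 13, σ(10) = 18, σ(11) = 12, σ(12) = 28, σ(13) = 14, σ(14) = 24, σ(15) = 24, σ(16) = 31, σ(17) = 18, σ(18) = 39, σ(19) = 20, σ(20) = 42, σ(21) = 32, σ(22) = 36, σ(23) = 24, σ(24) = 60, σ(25) = 31, σ(26) = 42, σ(27) = 40, σ(28) = 56, σ(29) = 30, σ(30) = 72, σ(31) = 32, σ(32) = 63, σ(33) = 48, σ(34) = 54, σ(35) = 48, σ(36) = 91, σ(37) = 38, σ(38) = 60, σ(39) = 56, σ(40) = 90, σ(41) = 42, σ(42) = 96, σ(43) = 44, σ(44) = 84, σ(45) = 78, σ(46) = 72, σ(47) = 48, σ(48) = 124, σ(49) = 57, σ(50) = 93, σ(51) = 72, σ(52) = 98, σ(53) = 54, σ(54) = 120, σ(55) = 72, σ(56) = 120, σ(57) = 80, σ(58) = 90, σ(59) = 60, σ(60) = 168, σ(61) = 62, σ(62) = 96, σ(63) = 104, σ(64) = 127, σ(65) = 84, σ(66) = 144, σ(67) = 68, σ(68) = 126, σ(69) = 96, σ(70) = 144, σ(71) = 72, σ(72) = 195, σ(73) = 74, σ(74) = 114, σ(75) = 124, σ(76) = 140, σ(77) = 96, σ(78) = 168, σ(79) = 80, σ(80) = 186, σ(81) = 121, σ(82) = 126, σ(83) = 84, σ(84) = 224, σ(85) = 108, σ(86) = 132, σ(87) = 120, σ(88) = 180, σ(89) = 90, σ(90) = 234, σ(91) = 112, σ(92) = 168, σ(93) = 128, σ(94) = 144, σ(95) = 120, σ(96) = 252, σ(97) = 98, σ(98) = 171, σ(99) = 156, σ(100) = 217, σ(101) = 102, σ(102) = 216, σ(103) = 104, σ(104) = 210, σ(105) = 192, σ(106) = 162, σ(107) = 108, σ(108) = 280, σ(109) = 110, σ(110) = 216, σ(111) = 152, σ(112) = 248, σ(113) = 114, σ(114) = 240, σ(115) = 144, σ(116) = 210, σ(117) = 182, σ(118) = 180, σ(119) = 144, σ(120) = 360, σ(121) = 133, σ(122) = 186, σ(123) = 168, σ(124) = 224, σ(125) = 156, σ(126) = 312, σ(127) = 128, σ(128) = 255, σ(129) = 176, σ(130) = 252, σ(131) = 132, σ(132) = 336, σ(133) = 160, σ(134) = 204, σ(135) = 240, σ(136) = 270, σ(137) = 138, σ(138) = 288, σ(139) = 140, σ(140) = 336, σ(141) = 192, σ(142) = 216, σ(143) = 168, σ(144) = 403, σ(145) = 180, σ(146) = 222, σ(147) = 228, σ(148) = 266, σ(149) = 150, σ(150) = 372, σ(151) = 152, σ(152) = 300, σ(153) = 234, σ(154) = 288, σ(155) = 192, σ(156) = 392, σ(157) = 158, σ(158) = 240, σ(159) = 216, σ(160) = 378, σ(161) = 192, σ(162) = 363, σ(163) = 164, σ(164) = 294, σ(165) = 288, σ(166) = 252, σ(167) = 168, σ(168) = 480, σ(169) = 183, σ(170) = 324, σ(171) = 260, σ(172) = 308, σ(173) = 174, σ(174) = 360, σ(175) = 248, σ(176) = 372, σ(177) = 240, σ(178) = 270, σ(179) = 180, σ(180) = 546. Summing all 180 values: 26820. (Average order: Σ_{n ≤ x} σ(n) ~ (π²/12) x². For x = 180, (π²/12)·180² ≈ 26647.93.)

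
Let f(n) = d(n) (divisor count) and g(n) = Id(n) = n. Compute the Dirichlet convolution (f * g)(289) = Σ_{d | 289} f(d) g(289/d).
(d * Id)(289) = 326

Divisors of 289: [1, 17, 289]. For each d | 289:
  d = 1: d(1) · Id(289/1) = 1 · 289 = 289
  d = 17: d(17) · Id(289/17) = 2 · 17 = 34
  d = 289: d(289) · Id(289/289) = 3 · 1 = 3
Summing: (d * Id)(289) = 289 + 34 + 3 = 326.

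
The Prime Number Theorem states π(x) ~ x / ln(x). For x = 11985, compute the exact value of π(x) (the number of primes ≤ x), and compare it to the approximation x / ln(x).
π(11985) = 1437;  x/ln(x) ≈ 1276.17;  relative error ≈ 11.19%.

Directly count primes up to 11985: π(11985) = 1437. The PNT approximation gives 11985/ln(11985) ≈ 11985/9.39141 ≈ 1276.17. Relative error (π(x) − x/ln(x)) / π(x) ≈ 11.19%; the approximation is known to undercount slightly (Li(x) is a better estimate).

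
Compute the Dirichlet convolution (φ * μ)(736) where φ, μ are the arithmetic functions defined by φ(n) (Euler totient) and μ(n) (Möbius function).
(φ * μ)(736) = 168

Divisors of 736: [1, 2, 4, 8, 16, 23, 32, 46, 92, 184, 368, 736]. For each d | 736:
  d = 1: φ(1) · μ(736/1) = 1 · 0 = 0
  d = 2: φ(2) · μ(736/2) = 1 · 0 = 0
  d = 4: φ(4) · μ(736/4) = 2 · 0 = 0
  d = 8: φ(8) · μ(736/8) = 4 · 0 = 0
  d = 16: φ(16) · μ(736/16) = 8 · 1 = 8
  d = 23: φ(23) · μ(736/23) = 22 · 0 = 0
  d = 32: φ(32) · μ(736/32) = 16 · -1 = -16
  d = 46: φ(46) · μ(736/46) = 22 · 0 = 0
  d = 92: φ(92) · μ(736/92) = 44 · 0 = 0
  d = 184: φ(184) · μ(736/184) = 88 · 0 = 0
  d = 368: φ(368) · μ(736/368) = 176 · -1 = -176
  d = 736: φ(736) · μ(736/736) = 352 · 1 = 352
Summing: (φ * μ)(736) = 0 + 0 + 0 + 0 + 8 + 0 + -16 + 0 + 0 + 0 + -176 + 352 = 168.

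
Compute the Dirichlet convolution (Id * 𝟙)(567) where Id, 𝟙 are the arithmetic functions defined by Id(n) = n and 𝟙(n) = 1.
(Id * 𝟙)(567) = 968

Divisors of 567: [1, 3, 7, 9, 21, 27, 63, 81, 189, 567]. For each d | 567:
  d = 1: Id(1) · 𝟙(567/1) = 1 · 1 = 1
  d = 3: Id(3) · 𝟙(567/3) = 3 · 1 = 3
  d = 7: Id(7) · 𝟙(567/7) = 7 · 1 = 7
  d = 9: Id(9) · 𝟙(567/9) = 9 · 1 = 9
  d = 21: Id(21) · 𝟙(567/21) = 21 · 1 = 21
  d = 27: Id(27) · 𝟙(567/27) = 27 · 1 = 27
  d = 63: Id(63) · 𝟙(567/63) = 63 · 1 = 63
  d = 81: Id(81) · 𝟙(567/81) = 81 · 1 = 81
  d = 189: Id(189) · 𝟙(567/189) = 189 · 1 = 189
  d = 567: Id(567) · 𝟙(567/567) = 567 · 1 = 567
Summing: (Id * 𝟙)(567) = 1 + 3 + 7 + 9 + 21 + 27 + 63 + 81 + 189 + 567 = 968.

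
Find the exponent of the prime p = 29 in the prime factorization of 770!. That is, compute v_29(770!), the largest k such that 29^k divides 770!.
v_29(770!) = 26

Legendre's formula: v_p(n!) = Σ_{k ≥ 1} ⌊n / p^k⌋. For p = 29, n = 770, the terms are:
  ⌊770/29^1⌋ = ⌊770/29⌋ = 26
(the next term ⌊770/29^2⌋ = 0, terminating the sum). Summing: v_29(770!) = 26 = 26.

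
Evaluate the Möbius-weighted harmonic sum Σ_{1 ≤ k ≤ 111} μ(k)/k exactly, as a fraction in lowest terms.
Σ μ(k)/k = -678316192822146162262092815134314936522301/39962142402550705168325165981723972810713890

Values of μ(k) for 1 ≤ k ≤ 111: μ(1) = 1, μ(2) = -1, μ(3) = -1, μ(5) = -1, μ(6) = 1, μ(7) = -1, μ(10) = 1, μ(11) = -1, μ(13) = -1, μ(14) = 1, μ(15) = 1, μ(17) = -1, μ(19) = -1, μ(21) = 1, μ(22) = 1, μ(23) = -1, μ(26) = 1, μ(29) = -1, μ(30) = -1, μ(31) = -1, μ(33) = 1, μ(34) = 1, μ(35) = 1, μ(37) = -1, μ(38) = 1, μ(39) = 1, μ(41) = -1, μ(42) = -1, μ(43) = -1, μ(46) = 1, μ(47) = -1, μ(51) = 1, μ(53) = -1, μ(55) = 1, μ(57) = 1, μ(58) = 1, μ(59) = -1, μ(61) = -1, μ(62) = 1, μ(65) = 1, μ(66) = -1, μ(67) = -1, μ(69) = 1, μ(70) = -1, μ(71) = -1, μ(73) = -1, μ(74) = 1, μ(77) = 1, μ(78) = -1, μ(79) = -1, μ(82) = 1, μ(83) = -1, μ(85) = 1, μ(86) = 1, μ(87) = 1, μ(89) = -1, μ(91) = 1, μ(93) = 1, μ(94) = 1, μ(95) = 1, μ(97) = -1, μ(101) = -1, μ(102) = -1, μ(103) = -1, μ(105) = -1, μ(106) = 1, μ(107) = -1, μ(109) = -1, μ(110) = -1, μ(111) = 1, with μ = 0 on non-squarefree integers. Summing μ(k)/k for k where μ(k) ≠ 0 gives -678316192822146162262092815134314936522301/39962142402550705168325165981723972810713890 ≈ -0.0170. (PNT ⟺ this sum → 0 as n → ∞.)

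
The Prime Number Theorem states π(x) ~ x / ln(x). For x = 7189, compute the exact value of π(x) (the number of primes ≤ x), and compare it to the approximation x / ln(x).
π(7189) = 918;  x/ln(x) ≈ 809.54;  relative error ≈ 11.81%.

Directly count primes up to 7189: π(7189) = 918. The PNT approximation gives 7189/ln(7189) ≈ 7189/8.88031 ≈ 809.54. Relative error (π(x) − x/ln(x)) / π(x) ≈ 11.81%; the approximation is known to undercount slightly (Li(x) is a better estimate).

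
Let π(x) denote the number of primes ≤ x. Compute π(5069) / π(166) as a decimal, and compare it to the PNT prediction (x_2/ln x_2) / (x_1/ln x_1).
π(5069)/π(166) = 677/38 ≈ 17.8158;  PNT prediction ≈ 18.2982.

π(166) = 38 and π(5069) = 677, so π(5069)/π(166) ≈ 17.8158. The PNT-predicted ratio is (5069/ln(5069)) / (166/ln(166)) ≈ 18.2982. The two agree to within a few percent, as expected.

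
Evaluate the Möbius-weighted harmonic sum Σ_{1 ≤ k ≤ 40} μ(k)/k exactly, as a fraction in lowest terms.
Σ μ(k)/k = 124873406579/2473579378270

Values of μ(k) for 1 ≤ k ≤ 40: μ(1) = 1, μ(2) = -1, μ(3) = -1, μ(5) = -1, μ(6) = 1, μ(7) = -1, μ(10) = 1, μ(11) = -1, μ(13) = -1, μ(14) = 1, μ(15) = 1, μ(17) = -1, μ(19) = -1, μ(21) = 1, μ(22) = 1, μ(23) = -1, μ(26) = 1, μ(29) = -1, μ(30) = -1, μ(31) = -1, μ(33) = 1, μ(34) = 1, μ(35) = 1, μ(37) = -1, μ(38) = 1, μ(39) = 1, with μ = 0 on non-squarefree integers. Summing μ(k)/k for k where μ(k) ≠ 0 gives 124873406579/2473579378270 ≈ 0.0505. (PNT ⟺ this sum → 0 as n → ∞.)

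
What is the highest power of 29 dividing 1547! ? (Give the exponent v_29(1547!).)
v_29(1547!) = 54

Legendre's formula: v_p(n!) = Σ_{k ≥ 1} ⌊n / p^k⌋. For p = 29, n = 1547, the terms are:
  ⌊1547/29^1⌋ = ⌊1547/29⌋ = 53
  ⌊1547/29^2⌋ = ⌊1547/841⌋ = 1
(the next term ⌊1547/29^3⌋ = 0, terminating the sum). Summing: v_29(1547!) = 53 + 1 = 54.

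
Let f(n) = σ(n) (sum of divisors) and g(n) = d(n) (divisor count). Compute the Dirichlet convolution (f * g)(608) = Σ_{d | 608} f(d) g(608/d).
(σ * d)(608) = 4818

Divisors of 608: [1, 2, 4, 8, 16, 19, 32, 38, 76, 152, 304, 608]. For each d | 608:
  d = 1: σ(1) · d(608/1) = 1 · 12 = 12
  d = 2: σ(2) · d(608/2) = 3 · 10 = 30
  d = 4: σ(4) · d(608/4) = 7 · 8 = 56
  d = 8: σ(8) · d(608/8) = 15 · 6 = 90
  d = 16: σ(16) · d(608/16) = 31 · 4 = 124
  d = 19: σ(19) · d(608/19) = 20 · 6 = 120
  d = 32: σ(32) · d(608/32) = 63 · 2 = 126
  d = 38: σ(38) · d(608/38) = 60 · 5 = 300
  d = 76: σ(76) · d(608/76) = 140 · 4 = 560
  d = 152: σ(152) · d(608/152) = 300 · 3 = 900
  d = 304: σ(304) · d(608/304) = 620 · 2 = 1240
  d = 608: σ(608) · d(608/608) = 1260 · 1 = 1260
Summing: (σ * d)(608) = 12 + 30 + 56 + 90 + 124 + 120 + 126 + 300 + 560 + 900 + 1240 + 1260 = 4818.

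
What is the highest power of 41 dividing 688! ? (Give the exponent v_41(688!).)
v_41(688!) = 16

Legendre's formula: v_p(n!) = Σ_{k ≥ 1} ⌊n / p^k⌋. For p = 41, n = 688, the terms are:
  ⌊688/41^1⌋ = ⌊688/41⌋ = 16
(the next term ⌊688/41^2⌋ = 0, terminating the sum). Summing: v_41(688!) = 16 = 16.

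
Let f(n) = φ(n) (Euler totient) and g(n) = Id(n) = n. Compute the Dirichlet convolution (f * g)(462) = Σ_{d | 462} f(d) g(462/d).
(φ * Id)(462) = 4095

Divisors of 462: [1, 2, 3, 6, 7, 11, 14, 21, 22, 33, 42, 66, 77, 154, 231, 462]. For each d | 462:
  d = 1: φ(1) · Id(462/1) = 1 · 462 = 462
  d = 2: φ(2) · Id(462/2) = 1 · 231 = 231
  d = 3: φ(3) · Id(462/3) = 2 · 154 = 308
  d = 6: φ(6) · Id(462/6) = 2 · 77 = 154
  d = 7: φ(7) · Id(462/7) = 6 · 66 = 396
  d = 11: φ(11) · Id(462/11) = 10 · 42 = 420
  d = 14: φ(14) · Id(462/14) = 6 · 33 = 198
  d = 21: φ(21) · Id(462/21) = 12 · 22 = 264
  d = 22: φ(22) · Id(462/22) = 10 · 21 = 210
  d = 33: φ(33) · Id(462/33) = 20 · 14 = 280
  d = 42: φ(42) · Id(462/42) = 12 · 11 = 132
  d = 66: φ(66) · Id(462/66) = 20 · 7 = 140
  d = 77: φ(77) · Id(462/77) = 60 · 6 = 360
  d = 154: φ(154) · Id(462/154) = 60 · 3 = 180
  d = 231: φ(231) · Id(462/231) = 120 · 2 = 240
  d = 462: φ(462) · Id(462/462) = 120 · 1 = 120
Summing: (φ * Id)(462) = 462 + 231 + 308 + 154 + 396 + 420 + 198 + 264 + 210 + 280 + 132 + 140 + 360 + 180 + 240 + 120 = 4095.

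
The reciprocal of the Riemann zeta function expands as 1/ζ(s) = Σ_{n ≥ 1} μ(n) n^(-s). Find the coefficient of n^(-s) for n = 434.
μ(434) = -1

Factor n = 434 = 2 · 7 · 31. μ(n) = 0 if any exponent ≥ 2 (not squarefree); otherwise μ(n) = (−1)^{ω(n)} where ω(n) is the number of distinct prime factors. Applying: μ(434) = -1.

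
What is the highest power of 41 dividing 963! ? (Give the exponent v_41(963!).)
v_41(963!) = 23

Legendre's formula: v_p(n!) = Σ_{k ≥ 1} ⌊n / p^k⌋. For p = 41, n = 963, the terms are:
  ⌊963/41^1⌋ = ⌊963/41⌋ = 23
(the next term ⌊963/41^2⌋ = 0, terminating the sum). Summing: v_41(963!) = 23 = 23.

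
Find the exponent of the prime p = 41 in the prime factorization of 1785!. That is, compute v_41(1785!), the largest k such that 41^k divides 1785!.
v_41(1785!) = 44

Legendre's formula: v_p(n!) = Σ_{k ≥ 1} ⌊n / p^k⌋. For p = 41, n = 1785, the terms are:
  ⌊1785/41^1⌋ = ⌊1785/41⌋ = 43
  ⌊1785/41^2⌋ = ⌊1785/1681⌋ = 1
(the next term ⌊1785/41^3⌋ = 0, terminating the sum). Summing: v_41(1785!) = 43 + 1 = 44.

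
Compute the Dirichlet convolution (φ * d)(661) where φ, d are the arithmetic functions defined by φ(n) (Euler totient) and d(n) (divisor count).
(φ * d)(661) = 662

Divisors of 661: [1, 661]. For each d | 661:
  d = 1: φ(1) · d(661/1) = 1 · 2 = 2
  d = 661: φ(661) · d(661/661) = 660 · 1 = 660
Summing: (φ * d)(661) = 2 + 660 = 662.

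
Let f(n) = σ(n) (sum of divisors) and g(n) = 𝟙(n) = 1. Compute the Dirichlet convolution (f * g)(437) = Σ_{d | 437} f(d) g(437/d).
(σ * 𝟙)(437) = 525

Divisors of 437: [1, 19, 23, 437]. For each d | 437:
  d = 1: σ(1) · 𝟙(437/1) = 1 · 1 = 1
  d = 19: σ(19) · 𝟙(437/19) = 20 · 1 = 20
  d = 23: σ(23) · 𝟙(437/23) = 24 · 1 = 24
  d = 437: σ(437) · 𝟙(437/437) = 480 · 1 = 480
Summing: (σ * 𝟙)(437) = 1 + 20 + 24 + 480 = 525.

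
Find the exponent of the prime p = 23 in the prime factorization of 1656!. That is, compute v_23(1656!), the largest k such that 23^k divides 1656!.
v_23(1656!) = 75

Legendre's formula: v_p(n!) = Σ_{k ≥ 1} ⌊n / p^k⌋. For p = 23, n = 1656, the terms are:
  ⌊1656/23^1⌋ = ⌊1656/23⌋ = 72
  ⌊1656/23^2⌋ = ⌊1656/529⌋ = 3
(the next term ⌊1656/23^3⌋ = 0, terminating the sum). Summing: v_23(1656!) = 72 + 3 = 75.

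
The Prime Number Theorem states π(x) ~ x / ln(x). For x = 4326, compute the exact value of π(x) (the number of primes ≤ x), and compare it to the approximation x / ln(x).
π(4326) = 590;  x/ln(x) ≈ 516.70;  relative error ≈ 12.42%.

Directly count primes up to 4326: π(4326) = 590. The PNT approximation gives 4326/ln(4326) ≈ 4326/8.37240 ≈ 516.70. Relative error (π(x) − x/ln(x)) / π(x) ≈ 12.42%; the approximation is known to undercount slightly (Li(x) is a better estimate).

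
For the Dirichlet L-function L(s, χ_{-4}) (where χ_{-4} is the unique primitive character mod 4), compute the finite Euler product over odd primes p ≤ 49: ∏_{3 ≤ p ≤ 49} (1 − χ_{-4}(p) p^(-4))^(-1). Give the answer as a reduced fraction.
∏ = 424022009220093808147330044599350686845258380222853/428762185161728930691534489551822091105495385374720

The odd primes p ≤ 49 are [3, 5, 7, 11, 13, 17, 19, 23, 29, 31, 37, 41, 43, 47]. For each, χ(p) = 1 if p ≡ 1 mod 4, χ(p) = −1 if p ≡ 3 mod 4. Taking (1 − χ(p)/p^4)^(-1) = p^4/(p^4 − χ(p)): (1 − (-1)/3^4)^(-1) · (1 − (1)/5^4)^(-1) · (1 − (-1)/7^4)^(-1) · (1 − (-1)/11^4)^(-1) · (1 − (1)/13^4)^(-1) · (1 − (1)/17^4)^(-1) · (1 − (-1)/19^4)^(-1) · (1 − (-1)/23^4)^(-1) · (1 − (1)/29^4)^(-1) · (1 − (-1)/31^4)^(-1) · (1 − (1)/37^4)^(-1) · (1 − (1)/41^4)^(-1) · (1 − (-1)/43^4)^(-1) · (1 − (-1)/47^4)^(-1) = 424022009220093808147330044599350686845258380222853/428762185161728930691534489551822091105495385374720.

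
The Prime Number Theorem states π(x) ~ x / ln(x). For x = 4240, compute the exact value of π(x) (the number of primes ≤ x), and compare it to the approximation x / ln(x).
π(4240) = 580;  x/ln(x) ≈ 507.64;  relative error ≈ 12.48%.

Directly count primes up to 4240: π(4240) = 580. The PNT approximation gives 4240/ln(4240) ≈ 4240/8.35232 ≈ 507.64. Relative error (π(x) − x/ln(x)) / π(x) ≈ 12.48%; the approximation is known to undercount slightly (Li(x) is a better estimate).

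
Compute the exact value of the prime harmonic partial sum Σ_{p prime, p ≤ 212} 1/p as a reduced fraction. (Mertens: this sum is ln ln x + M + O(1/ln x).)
Σ 1/p = 3215488142498485484492183158345029261034221047849345857469577412562094716564064084247/1645783550795210387735581011435590727981167322669649249414629852197255934130751870910

π(212) = 47, so the primes ≤ 212 are [2, 3, 5, 7, 11, 13, 17, 19, 23, 29, 31, 37, 41, 43, 47, 53, 59, 61, 67, 71, 73, 79, 83, 89, 97, 101, 103, 107, 109, 113, 127, 131, 137, 139, 149, 151, 157, 163, 167, 173, 179, 181, 191, 193, 197, 199, 211]. Summing 1/p over these primes: 3215488142498485484492183158345029261034221047849345857469577412562094716564064084247/1645783550795210387735581011435590727981167322669649249414629852197255934130751870910 ≈ 1.9538. Mertens estimate ln ln(212) + 0.2615 ≈ 1.9398.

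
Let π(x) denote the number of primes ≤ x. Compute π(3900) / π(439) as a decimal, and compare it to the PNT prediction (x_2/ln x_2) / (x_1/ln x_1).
π(3900)/π(439) = 539/85 ≈ 6.3412;  PNT prediction ≈ 6.5371.

π(439) = 85 and π(3900) = 539, so π(3900)/π(439) ≈ 6.3412. The PNT-predicted ratio is (3900/ln(3900)) / (439/ln(439)) ≈ 6.5371. The two agree to within a few percent, as expected.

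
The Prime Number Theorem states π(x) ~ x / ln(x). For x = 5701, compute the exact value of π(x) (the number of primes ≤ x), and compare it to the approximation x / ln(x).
π(5701) = 751;  x/ln(x) ≈ 659.20;  relative error ≈ 12.22%.

Directly count primes up to 5701: π(5701) = 751. The PNT approximation gives 5701/ln(5701) ≈ 5701/8.64840 ≈ 659.20. Relative error (π(x) − x/ln(x)) / π(x) ≈ 12.22%; the approximation is known to undercount slightly (Li(x) is a better estimate).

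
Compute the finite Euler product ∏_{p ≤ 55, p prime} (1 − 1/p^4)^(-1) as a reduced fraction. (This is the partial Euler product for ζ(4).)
∏ = 750937919501355467062347671738968589096863062629/693820677147413996973765862820413440000000000000

The primes p ≤ 55 are [2, 3, 5, 7, 11, 13, 17, 19, 23, 29, 31, 37, 41, 43, 47, 53]. For each prime, (1 − 1/p^4)^(-1) = p^4 / (p^4 − 1). The product is (1 − 1/2^4)^(-1), (1 − 1/3^4)^(-1), (1 − 1/5^4)^(-1), (1 − 1/7^4)^(-1), (1 − 1/11^4)^(-1), (1 − 1/13^4)^(-1), (1 − 1/17^4)^(-1), (1 − 1/19^4)^(-1), (1 − 1/23^4)^(-1), (1 − 1/29^4)^(-1), (1 − 1/31^4)^(-1), (1 − 1/37^4)^(-1), (1 − 1/41^4)^(-1), (1 − 1/43^4)^(-1), (1 − 1/47^4)^(-1), (1 − 1/53^4)^(-1) = ∏ p^4 / (p^4 − 1) = 750937919501355467062347671738968589096863062629/693820677147413996973765862820413440000000000000.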